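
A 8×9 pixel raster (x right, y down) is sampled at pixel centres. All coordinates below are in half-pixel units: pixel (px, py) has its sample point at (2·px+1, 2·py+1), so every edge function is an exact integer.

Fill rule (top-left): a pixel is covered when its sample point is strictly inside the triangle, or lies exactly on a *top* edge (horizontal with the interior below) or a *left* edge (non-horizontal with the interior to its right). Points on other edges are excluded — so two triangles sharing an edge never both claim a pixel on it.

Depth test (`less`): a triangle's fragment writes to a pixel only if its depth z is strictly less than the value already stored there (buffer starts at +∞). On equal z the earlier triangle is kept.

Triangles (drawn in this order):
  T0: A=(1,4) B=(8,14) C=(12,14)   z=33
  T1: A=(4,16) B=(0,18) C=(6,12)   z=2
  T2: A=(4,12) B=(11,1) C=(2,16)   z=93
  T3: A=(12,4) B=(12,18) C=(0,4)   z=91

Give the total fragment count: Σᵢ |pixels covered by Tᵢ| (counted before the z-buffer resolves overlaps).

T0:
  2·area = 40  (B↔C swapped to make it positive)
  edge (1, 4)→(12, 14): d=(11,10) right/bottom  bias=-1
  edge (12, 14)→(8, 14): d=(-4,0) right/bottom  bias=-1
  edge (8, 14)→(1, 4): d=(-7,-10) top-left  bias=+0
    (2,4)@(5, 9): e=[15,20,5] → #
    (3,4)@(7, 9): e=[-5,20,25] → ·
    (2,5)@(5, 11): e=[37,12,-9] → ·
    (3,5)@(7, 11): e=[17,12,11] → #
    (4,5)@(9, 11): e=[-3,12,31] → ·
    (3,6)@(7, 13): e=[39,4,-3] → ·
    (4,6)@(9, 13): e=[19,4,17] → #
    (5,6)@(11, 13): e=[-1,4,37] → ·
    (4,7)@(9, 15): e=[41,-4,3] → ·
  covered (3 px):
    · · · · · · · ·
    · · · · · · · ·
    · · · · · · · ·
    · · · · · · · ·
    · · # · · · · ·
    · · · # · · · ·
    · · · · # · · ·
    · · · · · · · ·
    · · · · · · · ·
T1:
  2·area = 12
  edge (4, 16)→(0, 18): d=(-4,2) right/bottom  bias=-1
  edge (0, 18)→(6, 12): d=(6,-6) top-left  bias=+0
  edge (6, 12)→(4, 16): d=(-2,4) right/bottom  bias=-1
    (7,1)@(15, 3): e=[30,0,-18] → ·  [on edge]
    (6,2)@(13, 5): e=[26,0,-14] → ·  [on edge]
    (5,3)@(11, 7): e=[22,0,-10] → ·  [on edge]
    (4,4)@(9, 9): e=[18,0,-6] → ·  [on edge]
    (3,5)@(7, 11): e=[14,0,-2] → ·  [on edge]
    (2,6)@(5, 13): e=[10,0,2] → #  [on edge]
    (3,6)@(7, 13): e=[6,12,-6] → ·
    (1,7)@(3, 15): e=[6,0,6] → #  [on edge]
    (2,7)@(5, 15): e=[2,12,-2] → ·
    (0,8)@(1, 17): e=[2,0,10] → #  [on edge]
    (1,8)@(3, 17): e=[-2,12,2] → ·
  covered (3 px):
    · · · · · · · ·
    · · · · · · · ·
    · · · · · · · ·
    · · · · · · · ·
    · · · · · · · ·
    · · · · · · · ·
    · · # · · · · ·
    · # · · · · · ·
    # · · · · · · ·
T2:
  2·area = 6
  edge (4, 12)→(11, 1): d=(7,-11) top-left  bias=+0
  edge (11, 1)→(2, 16): d=(-9,15) right/bottom  bias=-1
  edge (2, 16)→(4, 12): d=(2,-4) top-left  bias=+0
    (5,0)@(11, 1): e=[0,0,6] → ·  [on edge]
    (2,5)@(5, 11): e=[4,0,2] → ·  [on edge]
  covered (0 px):
    · · · · · · · ·
    · · · · · · · ·
    · · · · · · · ·
    · · · · · · · ·
    · · · · · · · ·
    · · · · · · · ·
    · · · · · · · ·
    · · · · · · · ·
    · · · · · · · ·
T3:
  2·area = 168
  edge (12, 4)→(12, 18): d=(0,14) right/bottom  bias=-1
  edge (12, 18)→(0, 4): d=(-12,-14) top-left  bias=+0
  edge (0, 4)→(12, 4): d=(12,0) top-left  bias=+0
    (0,2)@(1, 5): e=[154,2,12] → #
    (1,2)@(3, 5): e=[126,30,12] → #
    (2,2)@(5, 5): e=[98,58,12] → #
    (3,2)@(7, 5): e=[70,86,12] → #
    (4,2)@(9, 5): e=[42,114,12] → #
    (5,2)@(11, 5): e=[14,142,12] → #
    (6,2)@(13, 5): e=[-14,170,12] → ·
    (0,3)@(1, 7): e=[154,-22,36] → ·
    (1,3)@(3, 7): e=[126,6,36] → #
    (6,3)@(13, 7): e=[-14,146,36] → ·
    (1,4)@(3, 9): e=[126,-18,60] → ·
    (2,4)@(5, 9): e=[98,10,60] → #
  covered (21 px):
    · · · · · · · ·
    · · · · · · · ·
    # # # # # # · ·
    · # # # # # · ·
    · · # # # # · ·
    · · · # # # · ·
    · · · · # # · ·
    · · · · · # · ·
    · · · · · · · ·

Final: 27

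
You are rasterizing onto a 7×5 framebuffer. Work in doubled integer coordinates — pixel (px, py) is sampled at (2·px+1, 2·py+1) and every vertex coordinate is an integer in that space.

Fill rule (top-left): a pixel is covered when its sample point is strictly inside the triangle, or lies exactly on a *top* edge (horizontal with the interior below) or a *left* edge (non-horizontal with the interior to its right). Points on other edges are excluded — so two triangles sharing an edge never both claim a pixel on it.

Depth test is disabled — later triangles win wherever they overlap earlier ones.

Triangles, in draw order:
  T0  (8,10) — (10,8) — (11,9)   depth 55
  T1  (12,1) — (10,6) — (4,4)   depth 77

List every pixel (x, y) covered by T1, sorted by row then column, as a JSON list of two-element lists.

T0:
  2·area = 4
  edge (8, 10)→(10, 8): d=(2,-2) top-left  bias=+0
  edge (10, 8)→(11, 9): d=(1,1) right/bottom  bias=-1
  edge (11, 9)→(8, 10): d=(-3,1) right/bottom  bias=-1
    (1,0)@(3, 1): e=[-28,0,32] → .  [on edge]
    (2,1)@(5, 3): e=[-20,0,24] → .  [on edge]
    (3,2)@(7, 5): e=[-12,0,16] → .  [on edge]
    (6,2)@(13, 5): e=[0,-6,10] → .  [on edge]
    (4,3)@(9, 7): e=[-4,0,8] → .  [on edge]
    (5,3)@(11, 7): e=[0,-2,6] → .  [on edge]
    (4,4)@(9, 9): e=[0,2,2] → X  [on edge]
    (5,4)@(11, 9): e=[4,0,0] → .  [on edge]
  covered (1 px):
    . . . . . . .
    . . . . . . .
    . . . . . . .
    . . . . . . .
    . . . . X . .
T1:
  2·area = 34
  edge (12, 1)→(10, 6): d=(-2,5) right/bottom  bias=-1
  edge (10, 6)→(4, 4): d=(-6,-2) top-left  bias=+0
  edge (4, 4)→(12, 1): d=(8,-3) top-left  bias=+0
    (0,1)@(1, 3): e=[51,0,-17] → .  [on edge]
    (3,1)@(7, 3): e=[21,12,1] → X
    (4,1)@(9, 3): e=[11,16,7] → X
    (5,1)@(11, 3): e=[1,20,13] → X
    (6,1)@(13, 3): e=[-9,24,19] → .
    (3,2)@(7, 5): e=[17,0,17] → X  [on edge]
    (5,2)@(11, 5): e=[-3,8,29] → .
    (3,3)@(7, 7): e=[13,-12,33] → .
    (4,3)@(9, 7): e=[3,-8,39] → .
    (6,3)@(13, 7): e=[-17,0,51] → .  [on edge]
  covered (5 px):
    . . . . . . .
    . . . X X X .
    . . . X X . .
    . . . . . . .
    . . . . . . .

Final: [[3,1],[4,1],[5,1],[3,2],[4,2]]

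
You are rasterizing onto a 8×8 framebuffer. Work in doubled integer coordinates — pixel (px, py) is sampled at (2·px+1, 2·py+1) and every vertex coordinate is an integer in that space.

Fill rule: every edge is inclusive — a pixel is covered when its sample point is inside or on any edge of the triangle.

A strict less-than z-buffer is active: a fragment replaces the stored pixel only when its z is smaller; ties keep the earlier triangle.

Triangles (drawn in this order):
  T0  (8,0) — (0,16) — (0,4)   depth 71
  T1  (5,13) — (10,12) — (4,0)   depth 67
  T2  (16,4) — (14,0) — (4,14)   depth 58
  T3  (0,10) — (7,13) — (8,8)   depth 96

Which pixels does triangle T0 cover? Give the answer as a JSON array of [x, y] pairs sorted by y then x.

T0:
  2·area = 96
  edge (8, 0)→(0, 16): d=(-8,16) inclusive
  edge (0, 16)→(0, 4): d=(0,-12) inclusive
  edge (0, 4)→(8, 0): d=(8,-4) inclusive
    (3,0)@(7, 1): e=[8,84,4] → X
    (4,0)@(9, 1): e=[-24,108,12] → .
    (1,1)@(3, 3): e=[56,36,4] → X
    (2,1)@(5, 3): e=[24,60,12] → X
    (3,1)@(7, 3): e=[-8,84,20] → .
    (0,2)@(1, 5): e=[72,12,12] → X
    (3,2)@(7, 5): e=[-24,84,36] → .
    (0,3)@(1, 7): e=[56,12,28] → X
    (2,3)@(5, 7): e=[-8,60,44] → .
    (0,4)@(1, 9): e=[40,12,44] → X
    (2,4)@(5, 9): e=[-24,60,60] → .
    (0,5)@(1, 11): e=[24,12,60] → X
  covered (12 px):
    . . . X . . . .
    . X X . . . . .
    X X X . . . . .
    X X . . . . . .
    X X . . . . . .
    X . . . . . . .
    X . . . . . . .
    . . . . . . . .
T1:
  2·area = 66  (B↔C swapped to make it positive)
  edge (5, 13)→(4, 0): d=(-1,-13) inclusive
  edge (4, 0)→(10, 12): d=(6,12) inclusive
  edge (10, 12)→(5, 13): d=(-5,1) inclusive
    (2,1)@(5, 3): e=[10,6,50] → X
    (3,1)@(7, 3): e=[36,-18,48] → .
    (2,2)@(5, 5): e=[8,18,40] → X
    (3,2)@(7, 5): e=[34,-6,38] → .
    (2,3)@(5, 7): e=[6,30,30] → X
    (3,3)@(7, 7): e=[32,6,28] → X
    (4,3)@(9, 7): e=[58,-18,26] → .
    (2,4)@(5, 9): e=[4,42,20] → X
    (4,4)@(9, 9): e=[56,-6,16] → .
    (2,5)@(5, 11): e=[2,54,10] → X
    (4,5)@(9, 11): e=[54,6,6] → X
    (5,5)@(11, 11): e=[80,-18,4] → .
    (7,5)@(15, 11): e=[132,-66,0] → .  [on edge]
    (2,6)@(5, 13): e=[0,66,0] → X  [on edge]
  covered (10 px):
    . . . . . . . .
    . . X . . . . .
    . . X . . . . .
    . . X X . . . .
    . . X X . . . .
    . . X X X . . .
    . . X . . . . .
    . . . . . . . .
T2:
  2·area = 68  (B↔C swapped to make it positive)
  edge (16, 4)→(4, 14): d=(-12,10) inclusive
  edge (4, 14)→(14, 0): d=(10,-14) inclusive
  edge (14, 0)→(16, 4): d=(2,4) inclusive
    (6,1)@(13, 3): e=[42,16,10] → X
    (7,1)@(15, 3): e=[22,44,2] → X
    (5,2)@(11, 5): e=[38,8,22] → X
    (7,2)@(15, 5): e=[-2,64,6] → .
    (4,3)@(9, 7): e=[34,0,34] → X  [on edge]
    (6,3)@(13, 7): e=[-6,56,18] → .
    (4,4)@(9, 9): e=[10,20,38] → X
    (5,4)@(11, 9): e=[-10,48,30] → .
    (3,5)@(7, 11): e=[6,12,50] → X
    (4,5)@(9, 11): e=[-14,40,42] → .
    (2,6)@(5, 13): e=[2,4,62] → X
    (3,6)@(7, 13): e=[-18,32,54] → .
  covered (9 px):
    . . . . . . . .
    . . . . . . X X
    . . . . . X X .
    . . . . X X . .
    . . . . X . . .
    . . . X . . . .
    . . X . . . . .
    . . . . . . . .
T3:
  2·area = 38  (B↔C swapped to make it positive)
  edge (0, 10)→(8, 8): d=(8,-2) inclusive
  edge (8, 8)→(7, 13): d=(-1,5) inclusive
  edge (7, 13)→(0, 10): d=(-7,-3) inclusive
    (4,1)@(9, 3): e=[-38,0,76] → .  [on edge]
    (2,4)@(5, 9): e=[2,14,22] → X
    (3,4)@(7, 9): e=[6,4,28] → X
    (4,4)@(9, 9): e=[10,-6,34] → .
    (1,5)@(3, 11): e=[14,22,2] → X
    (4,5)@(9, 11): e=[26,-8,20] → .
    (1,6)@(3, 13): e=[30,20,-12] → .
    (2,6)@(5, 13): e=[34,10,-6] → .
    (3,6)@(7, 13): e=[38,0,0] → X  [on edge]
    (4,6)@(9, 13): e=[42,-10,6] → .
    (3,7)@(7, 15): e=[54,-2,-14] → .
  covered (6 px):
    . . . . . . . .
    . . . . . . . .
    . . . . . . . .
    . . . . . . . .
    . . X X . . . .
    . X X X . . . .
    . . . X . . . .
    . . . . . . . .

Final: [[3,0],[1,1],[2,1],[0,2],[1,2],[2,2],[0,3],[1,3],[0,4],[1,4],[0,5],[0,6]]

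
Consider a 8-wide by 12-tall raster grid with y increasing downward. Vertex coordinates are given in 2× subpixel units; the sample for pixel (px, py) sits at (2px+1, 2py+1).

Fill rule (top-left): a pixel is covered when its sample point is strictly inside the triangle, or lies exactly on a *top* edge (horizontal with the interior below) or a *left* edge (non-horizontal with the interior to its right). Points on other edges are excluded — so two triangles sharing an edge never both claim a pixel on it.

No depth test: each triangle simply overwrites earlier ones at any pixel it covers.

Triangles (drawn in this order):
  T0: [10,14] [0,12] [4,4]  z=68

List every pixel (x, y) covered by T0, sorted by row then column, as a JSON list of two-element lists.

T0:
  2·area = 88
  edge (10, 14)→(0, 12): d=(-10,-2) top-left  bias=+0
  edge (0, 12)→(4, 4): d=(4,-8) top-left  bias=+0
  edge (4, 4)→(10, 14): d=(6,10) right/bottom  bias=-1
    (1,3)@(3, 7): e=[56,4,28] → #
    (2,3)@(5, 7): e=[60,20,8] → #
    (3,3)@(7, 7): e=[64,36,-12] → ·
    (1,4)@(3, 9): e=[36,12,40] → #
    (3,4)@(7, 9): e=[44,44,0] → ·  [on edge]
    (0,5)@(1, 11): e=[12,4,72] → #
    (3,5)@(7, 11): e=[24,52,12] → #
    (4,5)@(9, 11): e=[28,68,-8] → ·
    (0,6)@(1, 13): e=[-8,12,84] → ·
    (1,6)@(3, 13): e=[-4,28,64] → ·
    (2,6)@(5, 13): e=[0,44,44] → #  [on edge]
    (4,6)@(9, 13): e=[8,76,4] → #
    (7,7)@(15, 15): e=[0,132,-44] → ·  [on edge]
    (6,9)@(13, 19): e=[-44,132,0] → ·  [on edge]
  covered (11 px):
    · · · · · · · ·
    · · · · · · · ·
    · · · · · · · ·
    · # # · · · · ·
    · # # · · · · ·
    # # # # · · · ·
    · · # # # · · ·
    · · · · · · · ·
    · · · · · · · ·
    · · · · · · · ·
    · · · · · · · ·
    · · · · · · · ·

Result: [[1,3],[2,3],[1,4],[2,4],[0,5],[1,5],[2,5],[3,5],[2,6],[3,6],[4,6]]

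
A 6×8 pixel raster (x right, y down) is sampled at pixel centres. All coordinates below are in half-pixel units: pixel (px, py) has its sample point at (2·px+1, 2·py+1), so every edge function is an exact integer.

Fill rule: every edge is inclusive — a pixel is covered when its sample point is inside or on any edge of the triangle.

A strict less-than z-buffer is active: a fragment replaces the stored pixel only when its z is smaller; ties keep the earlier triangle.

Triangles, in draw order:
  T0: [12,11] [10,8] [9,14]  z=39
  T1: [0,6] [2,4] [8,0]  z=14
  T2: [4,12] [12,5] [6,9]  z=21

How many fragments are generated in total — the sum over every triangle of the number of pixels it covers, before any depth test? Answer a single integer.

T0:
  2·area = 15  (B↔C swapped to make it positive)
  edge (12, 11)→(9, 14): d=(-3,3) inclusive
  edge (9, 14)→(10, 8): d=(1,-6) inclusive
  edge (10, 8)→(12, 11): d=(2,3) inclusive
    (5,5)@(11, 11): e=[3,9,3] → X
    (5,6)@(11, 13): e=[-3,11,7] → .
  covered (1 px):
    . . . . . .
    . . . . . .
    . . . . . .
    . . . . . .
    . . . . . .
    . . . . . X
    . . . . . .
    . . . . . .
T1:
  2·area = 4
  edge (0, 6)→(2, 4): d=(2,-2) inclusive
  edge (2, 4)→(8, 0): d=(6,-4) inclusive
  edge (8, 0)→(0, 6): d=(-8,6) inclusive
    (2,0)@(5, 1): e=[0,-6,10] → .  [on edge]
    (1,1)@(3, 3): e=[0,-2,6] → .  [on edge]
    (0,2)@(1, 5): e=[0,2,2] → X  [on edge]
    (1,2)@(3, 5): e=[4,10,-10] → .
    (0,3)@(1, 7): e=[4,14,-14] → .
  covered (1 px):
    . . . . . .
    . . . . . .
    X . . . . .
    . . . . . .
    . . . . . .
    . . . . . .
    . . . . . .
    . . . . . .
T2:
  2·area = 10  (B↔C swapped to make it positive)
  edge (4, 12)→(6, 9): d=(2,-3) inclusive
  edge (6, 9)→(12, 5): d=(6,-4) inclusive
  edge (12, 5)→(4, 12): d=(-8,7) inclusive
    (4,3)@(9, 7): e=[5,0,5] → X  [on edge]
    (5,3)@(11, 7): e=[11,8,-9] → .
    (3,4)@(7, 9): e=[3,4,3] → X
    (4,4)@(9, 9): e=[9,12,-11] → .
    (1,5)@(3, 11): e=[-5,0,15] → .  [on edge]
    (2,5)@(5, 11): e=[1,8,1] → X
    (3,5)@(7, 11): e=[7,16,-13] → .
    (2,6)@(5, 13): e=[5,20,-15] → .
  covered (3 px):
    . . . . . .
    . . . . . .
    . . . . . .
    . . . . X .
    . . . X . .
    . . X . . .
    . . . . . .
    . . . . . .

Answer: 5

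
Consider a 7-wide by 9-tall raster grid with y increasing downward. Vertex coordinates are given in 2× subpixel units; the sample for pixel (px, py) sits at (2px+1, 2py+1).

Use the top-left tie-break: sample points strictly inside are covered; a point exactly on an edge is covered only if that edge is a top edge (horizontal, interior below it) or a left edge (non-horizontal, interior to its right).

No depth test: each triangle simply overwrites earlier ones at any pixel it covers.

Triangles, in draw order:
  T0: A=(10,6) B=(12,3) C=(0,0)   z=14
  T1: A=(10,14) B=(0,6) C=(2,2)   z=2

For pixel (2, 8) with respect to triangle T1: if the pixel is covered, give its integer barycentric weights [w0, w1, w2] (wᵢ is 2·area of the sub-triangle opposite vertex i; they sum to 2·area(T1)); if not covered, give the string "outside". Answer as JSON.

T0:
  2·area = 42  (B↔C swapped to make it positive)
  edge (10, 6)→(0, 0): d=(-10,-6) top-left  bias=+0
  edge (0, 0)→(12, 3): d=(12,3) right/bottom  bias=-1
  edge (12, 3)→(10, 6): d=(-2,3) right/bottom  bias=-1
    (1,0)@(3, 1): e=[8,3,31] → #
    (2,0)@(5, 1): e=[20,-3,25] → ·
    (1,1)@(3, 3): e=[-12,27,27] → ·
    (2,1)@(5, 3): e=[0,21,21] → #  [on edge]
    (3,1)@(7, 3): e=[12,15,15] → #
    (4,1)@(9, 3): e=[24,9,9] → #
    (5,1)@(11, 3): e=[36,3,3] → #
    (6,1)@(13, 3): e=[48,-3,-3] → ·
    (2,2)@(5, 5): e=[-20,45,17] → ·
    (3,2)@(7, 5): e=[-8,39,11] → ·
    (4,2)@(9, 5): e=[4,33,5] → #
    (5,2)@(11, 5): e=[16,27,-1] → ·
  covered (6 px):
    · # · · · · ·
    · · # # # # ·
    · · · · # · ·
    · · · · · · ·
    · · · · · · ·
    · · · · · · ·
    · · · · · · ·
    · · · · · · ·
    · · · · · · ·
T1:
  2·area = 56
  edge (10, 14)→(0, 6): d=(-10,-8) top-left  bias=+0
  edge (0, 6)→(2, 2): d=(2,-4) top-left  bias=+0
  edge (2, 2)→(10, 14): d=(8,12) right/bottom  bias=-1
    (0,2)@(1, 5): e=[18,2,36] → #
    (1,2)@(3, 5): e=[34,10,12] → #
    (2,2)@(5, 5): e=[50,18,-12] → ·
    (0,3)@(1, 7): e=[-2,6,52] → ·
    (1,3)@(3, 7): e=[14,14,28] → #
    (2,3)@(5, 7): e=[30,22,4] → #
    (3,3)@(7, 7): e=[46,30,-20] → ·
    (1,4)@(3, 9): e=[-6,18,44] → ·
    (2,4)@(5, 9): e=[10,26,20] → #
    (3,4)@(7, 9): e=[26,34,-4] → ·
    (2,5)@(5, 11): e=[-10,30,36] → ·
    (3,5)@(7, 11): e=[6,38,12] → #
  covered (7 px):
    · · · · · · ·
    · · · · · · ·
    # # · · · · ·
    · # # · · · ·
    · · # · · · ·
    · · · # · · ·
    · · · · # · ·
    · · · · · · ·
    · · · · · · ·

Final: "outside"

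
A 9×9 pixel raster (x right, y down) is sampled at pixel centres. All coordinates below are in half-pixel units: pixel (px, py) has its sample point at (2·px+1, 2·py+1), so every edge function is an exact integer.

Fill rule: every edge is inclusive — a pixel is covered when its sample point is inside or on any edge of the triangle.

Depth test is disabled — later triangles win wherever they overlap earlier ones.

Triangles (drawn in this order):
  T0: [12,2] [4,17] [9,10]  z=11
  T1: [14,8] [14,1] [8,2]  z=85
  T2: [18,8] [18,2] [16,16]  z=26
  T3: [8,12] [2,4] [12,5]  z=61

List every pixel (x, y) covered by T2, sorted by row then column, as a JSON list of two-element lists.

T0:
  2·area = 19  (B↔C swapped to make it positive)
  edge (12, 2)→(9, 10): d=(-3,8) inclusive
  edge (9, 10)→(4, 17): d=(-5,7) inclusive
  edge (4, 17)→(12, 2): d=(8,-15) inclusive
    (4,4)@(9, 9): e=[3,5,11] → X
    (5,4)@(11, 9): e=[-13,-9,41] → .
    (4,5)@(9, 11): e=[-3,-5,27] → .
  covered (1 px):
    . . . . . . . . .
    . . . . . . . . .
    . . . . . . . . .
    . . . . . . . . .
    . . . . X . . . .
    . . . . . . . . .
    . . . . . . . . .
    . . . . . . . . .
    . . . . . . . . .
T1:
  2·area = 42  (B↔C swapped to make it positive)
  edge (14, 8)→(8, 2): d=(-6,-6) inclusive
  edge (8, 2)→(14, 1): d=(6,-1) inclusive
  edge (14, 1)→(14, 8): d=(0,7) inclusive
    (3,0)@(7, 1): e=[0,-7,49] → .  [on edge]
    (4,1)@(9, 3): e=[0,7,35] → X  [on edge]
    (5,1)@(11, 3): e=[12,9,21] → X
    (6,1)@(13, 3): e=[24,11,7] → X
    (7,1)@(15, 3): e=[36,13,-7] → .
    (4,2)@(9, 5): e=[-12,19,35] → .
    (5,2)@(11, 5): e=[0,21,21] → X  [on edge]
    (7,2)@(15, 5): e=[24,25,-7] → .
    (5,3)@(11, 7): e=[-12,33,21] → .
    (6,3)@(13, 7): e=[0,35,7] → X  [on edge]
    (7,3)@(15, 7): e=[12,37,-7] → .
    (6,4)@(13, 9): e=[-12,47,7] → .
    (7,4)@(15, 9): e=[0,49,-7] → .  [on edge]
    (8,5)@(17, 11): e=[0,63,-21] → .  [on edge]
  covered (6 px):
    . . . . . . . . .
    . . . . X X X . .
    . . . . . X X . .
    . . . . . . X . .
    . . . . . . . . .
    . . . . . . . . .
    . . . . . . . . .
    . . . . . . . . .
    . . . . . . . . .
T2:
  2·area = 12  (B↔C swapped to make it positive)
  edge (18, 8)→(16, 16): d=(-2,8) inclusive
  edge (16, 16)→(18, 2): d=(2,-14) inclusive
  edge (18, 2)→(18, 8): d=(0,6) inclusive
    (8,4)@(17, 9): e=[6,0,6] → X  [on edge]
    (8,5)@(17, 11): e=[2,4,6] → X
    (8,6)@(17, 13): e=[-2,8,6] → .
  covered (2 px):
    . . . . . . . . .
    . . . . . . . . .
    . . . . . . . . .
    . . . . . . . . .
    . . . . . . . . X
    . . . . . . . . X
    . . . . . . . . .
    . . . . . . . . .
    . . . . . . . . .
T3:
  2·area = 74
  edge (8, 12)→(2, 4): d=(-6,-8) inclusive
  edge (2, 4)→(12, 5): d=(10,1) inclusive
  edge (12, 5)→(8, 12): d=(-4,7) inclusive
    (1,2)@(3, 5): e=[2,9,63] → X
    (2,2)@(5, 5): e=[18,7,49] → X
    (3,2)@(7, 5): e=[34,5,35] → X
    (4,2)@(9, 5): e=[50,3,21] → X
    (5,2)@(11, 5): e=[66,1,7] → X
    (6,2)@(13, 5): e=[82,-1,-7] → .
    (1,3)@(3, 7): e=[-10,29,55] → .
    (2,3)@(5, 7): e=[6,27,41] → X
    (5,3)@(11, 7): e=[54,21,-1] → .
    (2,4)@(5, 9): e=[-6,47,33] → .
    (3,4)@(7, 9): e=[10,45,19] → X
    (5,4)@(11, 9): e=[42,41,-9] → .
  covered (10 px):
    . . . . . . . . .
    . . . . . . . . .
    . X X X X X . . .
    . . X X X . . . .
    . . . X X . . . .
    . . . . . . . . .
    . . . . . . . . .
    . . . . . . . . .
    . . . . . . . . .

Final: [[8,4],[8,5]]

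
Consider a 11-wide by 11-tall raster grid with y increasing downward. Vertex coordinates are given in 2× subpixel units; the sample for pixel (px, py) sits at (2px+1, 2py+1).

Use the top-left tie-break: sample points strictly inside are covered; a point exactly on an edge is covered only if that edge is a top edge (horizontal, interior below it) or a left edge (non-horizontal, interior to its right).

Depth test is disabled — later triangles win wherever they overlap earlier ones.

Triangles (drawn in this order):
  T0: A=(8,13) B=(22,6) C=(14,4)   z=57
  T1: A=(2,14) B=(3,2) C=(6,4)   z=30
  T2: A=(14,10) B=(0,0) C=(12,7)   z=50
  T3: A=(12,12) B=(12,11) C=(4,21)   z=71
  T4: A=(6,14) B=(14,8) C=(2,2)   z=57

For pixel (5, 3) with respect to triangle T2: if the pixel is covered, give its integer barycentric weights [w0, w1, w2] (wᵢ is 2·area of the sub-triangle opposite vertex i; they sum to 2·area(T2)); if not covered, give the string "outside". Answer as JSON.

T0:
  2·area = 84  (B↔C swapped to make it positive)
  edge (8, 13)→(14, 4): d=(6,-9) top-left  bias=+0
  edge (14, 4)→(22, 6): d=(8,2) right/bottom  bias=-1
  edge (22, 6)→(8, 13): d=(-14,7) right/bottom  bias=-1
    (7,2)@(15, 5): e=[15,6,63] → #
    (8,2)@(17, 5): e=[33,2,49] → #
    (9,2)@(19, 5): e=[51,-2,35] → ·
    (6,3)@(13, 7): e=[9,26,49] → #
    (9,3)@(19, 7): e=[63,14,7] → #
    (10,3)@(21, 7): e=[81,10,-7] → ·
    (5,4)@(11, 9): e=[3,46,35] → #
    (8,4)@(17, 9): e=[57,34,-7] → ·
    (9,4)@(19, 9): e=[75,30,-21] → ·
    (5,5)@(11, 11): e=[15,62,7] → #
    (6,5)@(13, 11): e=[33,58,-7] → ·
    (7,5)@(15, 11): e=[51,54,-21] → ·
  covered (10 px):
    · · · · · · · · · · ·
    · · · · · · · · · · ·
    · · · · · · · # # · ·
    · · · · · · # # # # ·
    · · · · · # # # · · ·
    · · · · · # · · · · ·
    · · · · · · · · · · ·
    · · · · · · · · · · ·
    · · · · · · · · · · ·
    · · · · · · · · · · ·
    · · · · · · · · · · ·
T1:
  2·area = 38
  edge (2, 14)→(3, 2): d=(1,-12) top-left  bias=+0
  edge (3, 2)→(6, 4): d=(3,2) right/bottom  bias=-1
  edge (6, 4)→(2, 14): d=(-4,10) right/bottom  bias=-1
    (1,1)@(3, 3): e=[1,3,34] → #
    (2,1)@(5, 3): e=[25,-1,14] → ·
    (1,2)@(3, 5): e=[3,9,26] → #
    (2,2)@(5, 5): e=[27,5,6] → #
    (3,2)@(7, 5): e=[51,1,-14] → ·
    (1,3)@(3, 7): e=[5,15,18] → #
    (2,3)@(5, 7): e=[29,11,-2] → ·
    (1,4)@(3, 9): e=[7,21,10] → #
    (2,4)@(5, 9): e=[31,17,-10] → ·
    (1,5)@(3, 11): e=[9,27,2] → #
    (2,5)@(5, 11): e=[33,23,-18] → ·
    (1,6)@(3, 13): e=[11,33,-6] → ·
  covered (6 px):
    · · · · · · · · · · ·
    · # · · · · · · · · ·
    · # # · · · · · · · ·
    · # · · · · · · · · ·
    · # · · · · · · · · ·
    · # · · · · · · · · ·
    · · · · · · · · · · ·
    · · · · · · · · · · ·
    · · · · · · · · · · ·
    · · · · · · · · · · ·
    · · · · · · · · · · ·
T2:
  2·area = 22
  edge (14, 10)→(0, 0): d=(-14,-10) top-left  bias=+0
  edge (0, 0)→(12, 7): d=(12,7) right/bottom  bias=-1
  edge (12, 7)→(14, 10): d=(2,3) right/bottom  bias=-1
    (2,1)@(5, 3): e=[8,1,13] → #
    (3,1)@(7, 3): e=[28,-13,7] → ·
    (2,2)@(5, 5): e=[-20,25,17] → ·
    (3,2)@(7, 5): e=[0,11,11] → #  [on edge]
    (4,2)@(9, 5): e=[20,-3,5] → ·
    (3,3)@(7, 7): e=[-28,35,15] → ·
    (5,3)@(11, 7): e=[12,7,3] → #
    (6,3)@(13, 7): e=[32,-7,-3] → ·
    (5,4)@(11, 9): e=[-16,31,7] → ·
    (6,4)@(13, 9): e=[4,17,1] → #
    (7,4)@(15, 9): e=[24,3,-5] → ·
    (6,5)@(13, 11): e=[-24,41,5] → ·
    (10,7)@(21, 15): e=[0,33,-11] → ·  [on edge]
  covered (4 px):
    · · · · · · · · · · ·
    · · # · · · · · · · ·
    · · · # · · · · · · ·
    · · · · · # · · · · ·
    · · · · · · # · · · ·
    · · · · · · · · · · ·
    · · · · · · · · · · ·
    · · · · · · · · · · ·
    · · · · · · · · · · ·
    · · · · · · · · · · ·
    · · · · · · · · · · ·
T3:
  2·area = 8  (B↔C swapped to make it positive)
  edge (12, 12)→(4, 21): d=(-8,9) right/bottom  bias=-1
  edge (4, 21)→(12, 11): d=(8,-10) top-left  bias=+0
  edge (12, 11)→(12, 12): d=(0,1) right/bottom  bias=-1
    (5,6)@(11, 13): e=[1,6,1] → #
    (6,6)@(13, 13): e=[-17,26,-1] → ·
    (4,7)@(9, 15): e=[3,2,3] → #
    (5,7)@(11, 15): e=[-15,22,1] → ·
    (4,8)@(9, 17): e=[-13,18,3] → ·
  covered (2 px):
    · · · · · · · · · · ·
    · · · · · · · · · · ·
    · · · · · · · · · · ·
    · · · · · · · · · · ·
    · · · · · · · · · · ·
    · · · · · · · · · · ·
    · · · · · # · · · · ·
    · · · · # · · · · · ·
    · · · · · · · · · · ·
    · · · · · · · · · · ·
    · · · · · · · · · · ·
T4:
  2·area = 120  (B↔C swapped to make it positive)
  edge (6, 14)→(2, 2): d=(-4,-12) top-left  bias=+0
  edge (2, 2)→(14, 8): d=(12,6) right/bottom  bias=-1
  edge (14, 8)→(6, 14): d=(-8,6) right/bottom  bias=-1
    (1,1)@(3, 3): e=[8,6,106] → #
    (2,1)@(5, 3): e=[32,-6,94] → ·
    (1,2)@(3, 5): e=[0,30,90] → #  [on edge]
    (2,2)@(5, 5): e=[24,18,78] → #
    (3,2)@(7, 5): e=[48,6,66] → #
    (4,2)@(9, 5): e=[72,-6,54] → ·
    (1,3)@(3, 7): e=[-8,54,74] → ·
    (2,3)@(5, 7): e=[16,42,62] → #
    (4,3)@(9, 7): e=[64,18,38] → #
    (5,3)@(11, 7): e=[88,6,26] → #
    (6,3)@(13, 7): e=[112,-6,14] → ·
    (2,4)@(5, 9): e=[8,66,46] → #
    (2,5)@(5, 11): e=[0,90,30] → #  [on edge]
    (3,8)@(7, 17): e=[0,150,-30] → ·  [on edge]
  covered (16 px):
    · · · · · · · · · · ·
    · # · · · · · · · · ·
    · # # # · · · · · · ·
    · · # # # # · · · · ·
    · · # # # # · · · · ·
    · · # # # · · · · · ·
    · · · # · · · · · · ·
    · · · · · · · · · · ·
    · · · · · · · · · · ·
    · · · · · · · · · · ·
    · · · · · · · · · · ·

Final: [7,3,12]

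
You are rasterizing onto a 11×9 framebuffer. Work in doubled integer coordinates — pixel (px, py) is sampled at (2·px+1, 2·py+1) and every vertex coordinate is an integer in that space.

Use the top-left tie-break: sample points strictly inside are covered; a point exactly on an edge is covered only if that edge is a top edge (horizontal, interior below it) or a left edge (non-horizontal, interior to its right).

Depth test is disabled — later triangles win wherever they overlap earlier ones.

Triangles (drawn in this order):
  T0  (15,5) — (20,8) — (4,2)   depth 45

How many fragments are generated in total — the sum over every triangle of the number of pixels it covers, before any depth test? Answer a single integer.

T0:
  2·area = 18
  edge (15, 5)→(20, 8): d=(5,3) right/bottom  bias=-1
  edge (20, 8)→(4, 2): d=(-16,-6) top-left  bias=+0
  edge (4, 2)→(15, 5): d=(11,3) right/bottom  bias=-1
    (3,1)@(7, 3): e=[14,2,2] → █
    (4,1)@(9, 3): e=[8,14,-4] → ·
    (3,2)@(7, 5): e=[24,-30,24] → ·
    (6,2)@(13, 5): e=[6,6,6] → █
    (7,2)@(15, 5): e=[0,18,0] → ·  [on edge]
    (6,3)@(13, 7): e=[16,-26,28] → ·
  covered (2 px):
    · · · · · · · · · · ·
    · · · █ · · · · · · ·
    · · · · · · █ · · · ·
    · · · · · · · · · · ·
    · · · · · · · · · · ·
    · · · · · · · · · · ·
    · · · · · · · · · · ·
    · · · · · · · · · · ·
    · · · · · · · · · · ·

Result: 2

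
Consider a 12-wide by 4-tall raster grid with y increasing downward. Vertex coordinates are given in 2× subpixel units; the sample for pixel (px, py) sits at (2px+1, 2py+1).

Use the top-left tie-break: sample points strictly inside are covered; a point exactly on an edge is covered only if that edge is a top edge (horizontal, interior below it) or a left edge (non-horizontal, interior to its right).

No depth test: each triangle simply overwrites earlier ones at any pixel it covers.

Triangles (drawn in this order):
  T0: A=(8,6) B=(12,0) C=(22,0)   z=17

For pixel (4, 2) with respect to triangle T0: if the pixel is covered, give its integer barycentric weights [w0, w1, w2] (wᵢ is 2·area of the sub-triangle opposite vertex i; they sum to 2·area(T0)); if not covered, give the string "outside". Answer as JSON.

T0:
  2·area = 60
  edge (8, 6)→(12, 0): d=(4,-6) top-left  bias=+0
  edge (12, 0)→(22, 0): d=(10,0) top-left  bias=+0
  edge (22, 0)→(8, 6): d=(-14,6) right/bottom  bias=-1
    (6,0)@(13, 1): e=[10,10,40] → #
    (7,0)@(15, 1): e=[22,10,28] → #
    (8,0)@(17, 1): e=[34,10,16] → #
    (9,0)@(19, 1): e=[46,10,4] → #
    (10,0)@(21, 1): e=[58,10,-8] → ·
    (5,1)@(11, 3): e=[6,30,24] → #
    (7,1)@(15, 3): e=[30,30,0] → ·  [on edge]
    (8,1)@(17, 3): e=[42,30,-12] → ·
    (9,1)@(19, 3): e=[54,30,-24] → ·
    (4,2)@(9, 5): e=[2,50,8] → #
    (5,2)@(11, 5): e=[14,50,-4] → ·
    (6,2)@(13, 5): e=[26,50,-16] → ·
  covered (7 px):
    · · · · · · # # # # · ·
    · · · · · # # · · · · ·
    · · · · # · · · · · · ·
    · · · · · · · · · · · ·

Final: [50,8,2]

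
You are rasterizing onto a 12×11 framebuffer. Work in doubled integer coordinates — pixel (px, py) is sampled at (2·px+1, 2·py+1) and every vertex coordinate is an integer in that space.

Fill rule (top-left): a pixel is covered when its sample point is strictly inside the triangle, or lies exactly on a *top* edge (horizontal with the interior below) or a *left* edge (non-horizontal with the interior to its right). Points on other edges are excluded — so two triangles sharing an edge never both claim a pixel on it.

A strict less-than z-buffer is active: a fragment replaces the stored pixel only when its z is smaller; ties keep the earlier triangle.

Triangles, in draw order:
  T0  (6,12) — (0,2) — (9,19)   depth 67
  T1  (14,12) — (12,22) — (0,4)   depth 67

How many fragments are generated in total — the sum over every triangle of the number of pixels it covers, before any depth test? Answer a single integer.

T0:
  2·area = 12  (B↔C swapped to make it positive)
  edge (6, 12)→(9, 19): d=(3,7) right/bottom  bias=-1
  edge (9, 19)→(0, 2): d=(-9,-17) top-left  bias=+0
  edge (0, 2)→(6, 12): d=(6,10) right/bottom  bias=-1
    (1,2)@(3, 5): e=[0,24,-12] → ·  [on edge]
    (1,3)@(3, 7): e=[6,6,0] → ·  [on edge]
    (2,5)@(5, 11): e=[4,4,4] → #
    (3,5)@(7, 11): e=[-10,38,-16] → ·
    (2,6)@(5, 13): e=[10,-14,16] → ·
    (3,7)@(7, 15): e=[2,2,8] → #
    (4,7)@(9, 15): e=[-12,36,-12] → ·
    (3,8)@(7, 17): e=[8,-16,20] → ·
    (4,8)@(9, 17): e=[-6,18,0] → ·  [on edge]
    (4,9)@(9, 19): e=[0,0,12] → ·  [on edge]
  covered (2 px):
    · · · · · · · · · · · ·
    · · · · · · · · · · · ·
    · · · · · · · · · · · ·
    · · · · · · · · · · · ·
    · · · · · · · · · · · ·
    · · # · · · · · · · · ·
    · · · · · · · · · · · ·
    · · · # · · · · · · · ·
    · · · · · · · · · · · ·
    · · · · · · · · · · · ·
    · · · · · · · · · · · ·
T1:
  2·area = 156
  edge (14, 12)→(12, 22): d=(-2,10) right/bottom  bias=-1
  edge (12, 22)→(0, 4): d=(-12,-18) top-left  bias=+0
  edge (0, 4)→(14, 12): d=(14,8) right/bottom  bias=-1
    (0,2)@(1, 5): e=[144,6,6] → #
    (1,2)@(3, 5): e=[124,42,-10] → ·
    (0,3)@(1, 7): e=[140,-18,34] → ·
    (1,3)@(3, 7): e=[120,18,18] → #
    (2,3)@(5, 7): e=[100,54,2] → #
    (3,3)@(7, 7): e=[80,90,-14] → ·
    (7,3)@(15, 7): e=[0,234,-78] → ·  [on edge]
    (1,4)@(3, 9): e=[116,-6,46] → ·
    (2,4)@(5, 9): e=[96,30,30] → #
    (3,4)@(7, 9): e=[76,66,14] → #
    (4,4)@(9, 9): e=[56,102,-2] → ·
    (2,5)@(5, 11): e=[92,6,58] → #
    (6,8)@(13, 17): e=[0,78,78] → ·  [on edge]
  covered (19 px):
    · · · · · · · · · · · ·
    · · · · · · · · · · · ·
    # · · · · · · · · · · ·
    · # # · · · · · · · · ·
    · · # # · · · · · · · ·
    · · # # # # · · · · · ·
    · · · # # # # · · · · ·
    · · · · # # # · · · · ·
    · · · · # # · · · · · ·
    · · · · · # · · · · · ·
    · · · · · · · · · · · ·

Final: 21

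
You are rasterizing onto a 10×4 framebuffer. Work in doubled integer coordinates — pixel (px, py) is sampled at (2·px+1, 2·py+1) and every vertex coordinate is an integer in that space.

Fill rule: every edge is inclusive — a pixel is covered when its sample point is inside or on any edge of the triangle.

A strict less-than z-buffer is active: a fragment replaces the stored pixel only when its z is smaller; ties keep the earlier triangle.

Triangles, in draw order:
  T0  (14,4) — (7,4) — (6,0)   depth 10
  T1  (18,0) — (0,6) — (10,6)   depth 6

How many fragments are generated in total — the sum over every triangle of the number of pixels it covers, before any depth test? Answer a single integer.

T0:
  2·area = 28
  edge (14, 4)→(7, 4): d=(-7,0) inclusive
  edge (7, 4)→(6, 0): d=(-1,-4) inclusive
  edge (6, 0)→(14, 4): d=(8,4) inclusive
    (3,0)@(7, 1): e=[21,3,4] → X
    (4,0)@(9, 1): e=[21,11,-4] → .
    (3,1)@(7, 3): e=[7,1,20] → X
    (4,1)@(9, 3): e=[7,9,12] → X
    (5,1)@(11, 3): e=[7,17,4] → X
    (6,1)@(13, 3): e=[7,25,-4] → .
    (3,2)@(7, 5): e=[-7,-1,36] → .
    (4,2)@(9, 5): e=[-7,7,28] → .
    (5,2)@(11, 5): e=[-7,15,20] → .
  covered (4 px):
    . . . X . . . . . .
    . . . X X X . . . .
    . . . . . . . . . .
    . . . . . . . . . .
T1:
  2·area = 60  (B↔C swapped to make it positive)
  edge (18, 0)→(10, 6): d=(-8,6) inclusive
  edge (10, 6)→(0, 6): d=(-10,0) inclusive
  edge (0, 6)→(18, 0): d=(18,-6) inclusive
    (7,0)@(15, 1): e=[10,50,0] → X  [on edge]
    (8,0)@(17, 1): e=[-2,50,12] → .
    (4,1)@(9, 3): e=[30,30,0] → X  [on edge]
    (5,1)@(11, 3): e=[18,30,12] → X
    (6,1)@(13, 3): e=[6,30,24] → X
    (7,1)@(15, 3): e=[-6,30,36] → .
    (1,2)@(3, 5): e=[50,10,0] → X  [on edge]
    (2,2)@(5, 5): e=[38,10,12] → X
    (3,2)@(7, 5): e=[26,10,24] → X
    (6,2)@(13, 5): e=[-10,10,60] → .
    (1,3)@(3, 7): e=[34,-10,36] → .
    (2,3)@(5, 7): e=[22,-10,48] → .
  covered (9 px):
    . . . . . . . X . .
    . . . . X X X . . .
    . X X X X X . . . .
    . . . . . . . . . .

Answer: 13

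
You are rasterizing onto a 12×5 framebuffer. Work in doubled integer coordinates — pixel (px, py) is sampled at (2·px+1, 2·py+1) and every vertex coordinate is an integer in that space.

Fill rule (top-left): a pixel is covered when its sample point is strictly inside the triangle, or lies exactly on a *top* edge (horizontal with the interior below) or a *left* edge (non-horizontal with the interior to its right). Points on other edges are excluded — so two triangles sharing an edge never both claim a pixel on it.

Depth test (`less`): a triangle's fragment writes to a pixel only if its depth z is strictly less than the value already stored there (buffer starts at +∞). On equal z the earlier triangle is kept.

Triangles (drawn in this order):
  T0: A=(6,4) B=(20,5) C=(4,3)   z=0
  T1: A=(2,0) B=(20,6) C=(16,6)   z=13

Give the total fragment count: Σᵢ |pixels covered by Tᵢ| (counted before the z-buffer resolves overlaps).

T0:
  2·area = 12  (B↔C swapped to make it positive)
  edge (6, 4)→(4, 3): d=(-2,-1) top-left  bias=+0
  edge (4, 3)→(20, 5): d=(16,2) right/bottom  bias=-1
  edge (20, 5)→(6, 4): d=(-14,-1) top-left  bias=+0
  covered (0 px):
    · · · · · · · · · · · ·
    · · · · · · · · · · · ·
    · · · · · · · · · · · ·
    · · · · · · · · · · · ·
    · · · · · · · · · · · ·
T1:
  2·area = 24
  edge (2, 0)→(20, 6): d=(18,6) right/bottom  bias=-1
  edge (20, 6)→(16, 6): d=(-4,0) right/bottom  bias=-1
  edge (16, 6)→(2, 0): d=(-14,-6) top-left  bias=+0
    (2,0)@(5, 1): e=[0,20,4] → ·  [on edge]
    (4,1)@(9, 3): e=[12,12,0] → #  [on edge]
    (5,1)@(11, 3): e=[0,12,12] → ·  [on edge]
    (4,2)@(9, 5): e=[48,4,-28] → ·
    (7,2)@(15, 5): e=[12,4,8] → #
    (8,2)@(17, 5): e=[0,4,20] → ·  [on edge]
    (7,3)@(15, 7): e=[48,-4,-20] → ·
    (11,3)@(23, 7): e=[0,-4,28] → ·  [on edge]
    (11,4)@(23, 9): e=[36,-12,0] → ·  [on edge]
  covered (2 px):
    · · · · · · · · · · · ·
    · · · · # · · · · · · ·
    · · · · · · · # · · · ·
    · · · · · · · · · · · ·
    · · · · · · · · · · · ·

Answer: 2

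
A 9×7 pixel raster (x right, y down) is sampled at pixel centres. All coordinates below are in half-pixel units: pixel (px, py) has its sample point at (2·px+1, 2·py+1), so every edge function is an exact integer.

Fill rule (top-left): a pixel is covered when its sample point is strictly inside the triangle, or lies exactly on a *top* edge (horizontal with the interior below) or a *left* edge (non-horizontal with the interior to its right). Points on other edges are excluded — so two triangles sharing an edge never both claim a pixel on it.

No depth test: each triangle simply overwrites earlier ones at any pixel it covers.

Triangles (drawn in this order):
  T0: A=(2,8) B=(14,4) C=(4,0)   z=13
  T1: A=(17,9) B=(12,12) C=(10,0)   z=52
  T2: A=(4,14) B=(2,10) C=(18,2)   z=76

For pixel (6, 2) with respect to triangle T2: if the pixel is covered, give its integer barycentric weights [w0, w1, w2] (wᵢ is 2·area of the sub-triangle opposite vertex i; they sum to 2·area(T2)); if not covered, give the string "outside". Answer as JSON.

T0:
  2·area = 88  (B↔C swapped to make it positive)
  edge (2, 8)→(4, 0): d=(2,-8) top-left  bias=+0
  edge (4, 0)→(14, 4): d=(10,4) right/bottom  bias=-1
  edge (14, 4)→(2, 8): d=(-12,4) right/bottom  bias=-1
    (2,0)@(5, 1): e=[10,6,72] → X
    (3,0)@(7, 1): e=[26,-2,64] → .
    (2,1)@(5, 3): e=[14,26,48] → X
    (3,1)@(7, 3): e=[30,18,40] → X
    (4,1)@(9, 3): e=[46,10,32] → X
    (5,1)@(11, 3): e=[62,2,24] → X
    (6,1)@(13, 3): e=[78,-6,16] → .
    (8,1)@(17, 3): e=[110,-22,0] → .  [on edge]
    (1,2)@(3, 5): e=[2,54,32] → X
    (5,2)@(11, 5): e=[66,22,0] → .  [on edge]
    (1,3)@(3, 7): e=[6,74,8] → X
    (2,3)@(5, 7): e=[22,66,0] → .  [on edge]
  covered (10 px):
    . . X . . . . . .
    . . X X X X . . .
    . X X X X . . . .
    . X . . . . . . .
    . . . . . . . . .
    . . . . . . . . .
    . . . . . . . . .
T1:
  2·area = 66
  edge (17, 9)→(12, 12): d=(-5,3) right/bottom  bias=-1
  edge (12, 12)→(10, 0): d=(-2,-12) top-left  bias=+0
  edge (10, 0)→(17, 9): d=(7,9) right/bottom  bias=-1
    (5,1)@(11, 3): e=[48,6,12] → X
    (6,1)@(13, 3): e=[42,30,-6] → .
    (5,2)@(11, 5): e=[38,2,26] → X
    (6,2)@(13, 5): e=[32,26,8] → X
    (7,2)@(15, 5): e=[26,50,-10] → .
    (5,3)@(11, 7): e=[28,-2,40] → .
    (6,3)@(13, 7): e=[22,22,22] → X
    (7,3)@(15, 7): e=[16,46,4] → X
    (8,3)@(17, 7): e=[10,70,-14] → .
    (6,4)@(13, 9): e=[12,18,36] → X
    (8,4)@(17, 9): e=[0,66,0] → .  [on edge]
    (6,5)@(13, 11): e=[2,14,50] → X
  covered (8 px):
    . . . . . . . . .
    . . . . . X . . .
    . . . . . X X . .
    . . . . . . X X .
    . . . . . . X X .
    . . . . . . X . .
    . . . . . . . . .
T2:
  2·area = 80
  edge (4, 14)→(2, 10): d=(-2,-4) top-left  bias=+0
  edge (2, 10)→(18, 2): d=(16,-8) top-left  bias=+0
  edge (18, 2)→(4, 14): d=(-14,12) right/bottom  bias=-1
    (6,2)@(13, 5): e=[54,8,18] → X
    (7,2)@(15, 5): e=[62,24,-6] → .
    (4,3)@(9, 7): e=[34,8,38] → X
    (5,3)@(11, 7): e=[42,24,14] → X
    (6,3)@(13, 7): e=[50,40,-10] → .
    (2,4)@(5, 9): e=[14,8,58] → X
    (3,4)@(7, 9): e=[22,24,34] → X
    (5,4)@(11, 9): e=[38,56,-14] → .
    (1,5)@(3, 11): e=[2,24,54] → X
    (4,5)@(9, 11): e=[26,72,-18] → .
    (1,6)@(3, 13): e=[-2,56,26] → .
    (2,6)@(5, 13): e=[6,72,2] → X
  covered (10 px):
    . . . . . . . . .
    . . . . . . . . .
    . . . . . . X . .
    . . . . X X . . .
    . . X X X . . . .
    . X X X . . . . .
    . . X . . . . . .

Final: [8,18,54]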